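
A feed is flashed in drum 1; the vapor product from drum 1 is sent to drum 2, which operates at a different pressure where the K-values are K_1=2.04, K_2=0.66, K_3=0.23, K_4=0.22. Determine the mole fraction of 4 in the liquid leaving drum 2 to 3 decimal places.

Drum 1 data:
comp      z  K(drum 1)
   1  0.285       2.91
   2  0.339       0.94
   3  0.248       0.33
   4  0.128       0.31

x_4 (drum 2) = 0.089

Drum 1:
Let ψ₁ = V/F and solve Σ zᵢ(Kᵢ−1)/(1+ψ₁(Kᵢ−1)) = 0.
g(0) = ΣzᵢKᵢ − 1 = 0.270 and g(1) = 1 − Σzᵢ/Kᵢ = -0.623, so a root lies in (0, 1).
Newton iteration, ψ₁⁰ = 0.6:
  ψ₁ = 0.600: g = -0.1960, g' = -0.716 → ψ₁ = 0.326
  ψ₁ = 0.326: g = -0.0119, g' = -0.680 → ψ₁ = 0.309
Converged at ψ₁ = 0.309.
Drum-1 compositions:
  1: x = 0.179, y = 0.522
  2: x = 0.345, y = 0.325
  3: x = 0.313, y = 0.103
  4: x = 0.163, y = 0.050
Drum-2 feed = drum-1 vapor: z₂ = (0.5217, 0.3247, 0.1032, 0.0504).
Drum 2:
Material balance + equilibrium reduce to Σ zᵢ(Kᵢ−1)/(1+ψ₂(Kᵢ−1)) = 0.
g(0) = ΣzᵢKᵢ − 1 = 0.313 and g(1) = 1 − Σzᵢ/Kᵢ = -0.425, so a root lies in (0, 1).
Iterate (Newton) starting at ψ₂ = 0.5:
  ψ₂ = 0.500: g = 0.0303, g' = -0.543 → ψ₂ = 0.556
  ψ₂ = 0.556: g = -0.0006, g' = -0.566 → ψ₂ = 0.555
Converged at ψ₂ = 0.555.
  1: x = 0.331, y = 0.675
  2: x = 0.400, y = 0.264
  3: x = 0.180, y = 0.041
  4: x = 0.089, y = 0.020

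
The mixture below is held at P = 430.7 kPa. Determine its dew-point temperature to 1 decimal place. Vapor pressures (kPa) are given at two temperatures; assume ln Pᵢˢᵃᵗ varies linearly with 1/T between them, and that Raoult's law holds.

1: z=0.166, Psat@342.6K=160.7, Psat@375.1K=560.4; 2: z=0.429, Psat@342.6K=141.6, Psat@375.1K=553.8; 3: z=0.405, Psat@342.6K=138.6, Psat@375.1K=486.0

Dew-point temperature: Σzᵢ·P/Pᵢˢᵃᵗ(T) = 1. Interpolate ln Pᵢˢᵃᵗ = aᵢ + bᵢ/T.
  T = 342.6 K: ΣzᵢP/Pᵢˢᵃᵗ = 3.0083
  T = 375.1 K: ΣzᵢP/Pᵢˢᵃᵗ = 0.8201
  T = 358.9 K: ΣzᵢP/Pᵢˢᵃᵗ = 1.5216
  T = 367.0 K: ΣzᵢP/Pᵢˢᵃᵗ = 1.1094
  T = 371.1 K: ΣzᵢP/Pᵢˢᵃᵗ = 0.9505
  T = 369.1 K: ΣzᵢP/Pᵢˢᵃᵗ = 1.0245
  T = 370.1 K: ΣzᵢP/Pᵢˢᵃᵗ = 0.9867
Interpolating between 369.1 K and 370.1 K gives T ≈ 369.7 K.

T = 369.7 K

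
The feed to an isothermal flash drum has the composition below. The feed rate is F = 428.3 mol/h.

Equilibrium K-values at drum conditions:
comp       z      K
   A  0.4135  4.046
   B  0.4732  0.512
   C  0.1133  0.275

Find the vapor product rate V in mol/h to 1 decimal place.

Material balance + equilibrium reduce to Σ zᵢ(Kᵢ−1)/(1+ψ(Kᵢ−1)) = 0.
Check two-phase: ΣzᵢKᵢ = 1.9465 > 1 and Σzᵢ/Kᵢ = 1.4384 > 1, so g(0) = 0.9465 > 0 and g(1) = -0.4384 < 0.
Newton iteration, ψ⁰ = 0.54:
  ψ = 0.5400: g = 0.02768, g' = -0.9170 → ψ = 0.5702
  ψ = 0.5702: g = 0.00025, g' = -0.9016 → ψ = 0.5705
Converged at ψ = 0.5705.
Then V = ψ·F = 0.5705·428.3 = 244.3 mol/h and L = F − V = 184.0 mol/h.

V = 244.3 mol/h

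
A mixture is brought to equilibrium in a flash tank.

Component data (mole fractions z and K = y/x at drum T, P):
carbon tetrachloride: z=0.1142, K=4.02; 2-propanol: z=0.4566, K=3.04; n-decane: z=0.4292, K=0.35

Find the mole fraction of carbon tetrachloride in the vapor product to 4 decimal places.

Rachford–Rice: g(ψ) = Σ zᵢ(Kᵢ−1)/(1+ψ(Kᵢ−1)) = 0.
Check two-phase: ΣzᵢKᵢ = 1.9974 > 1 and Σzᵢ/Kᵢ = 1.4049 > 1, so g(0) = 0.9974 > 0 and g(1) = -0.4049 < 0.
Newton iteration, ψ⁰ = 0.5:
  ψ = 0.5000: g = 0.18522, g' = -1.0290 → ψ = 0.6800
  ψ = 0.6800: g = 0.00317, g' = -1.0275 → ψ = 0.6831
Converged at ψ = 0.6831.
Compositions from xᵢ = zᵢ/(1+ψ(Kᵢ−1)), yᵢ = Kᵢxᵢ:
  carbon tetrachloride: x = 0.0373, y = 0.1499
  2-propanol: x = 0.1908, y = 0.5799
  n-decane: x = 0.7719, y = 0.2702

y_carbon tetrachloride = 0.1499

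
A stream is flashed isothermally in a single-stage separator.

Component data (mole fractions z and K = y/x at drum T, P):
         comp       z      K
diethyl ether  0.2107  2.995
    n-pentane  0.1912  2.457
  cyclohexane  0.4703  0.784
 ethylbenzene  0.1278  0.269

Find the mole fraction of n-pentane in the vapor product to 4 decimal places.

Iterate (Newton) starting at β = 0.51:
  β = 0.5100: g = 0.10506, g' = -0.5409 → β = 0.7042
  β = 0.7042: g = -0.00006, g' = -0.5645 → β = 0.7041
Converged at β = 0.7041.
Compositions from xᵢ = zᵢ/(1+β(Kᵢ−1)), yᵢ = Kᵢxᵢ:
  diethyl ether: x = 0.0876, y = 0.2624
  n-pentane: x = 0.0944, y = 0.2319
  cyclohexane: x = 0.5547, y = 0.4349
  ethylbenzene: x = 0.2633, y = 0.0708

y_n-pentane = 0.2319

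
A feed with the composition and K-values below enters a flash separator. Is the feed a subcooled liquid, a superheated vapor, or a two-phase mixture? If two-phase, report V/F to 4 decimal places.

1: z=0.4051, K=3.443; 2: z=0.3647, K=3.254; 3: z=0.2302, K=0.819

superheated vapor

ΣzᵢKᵢ = 2.7700; Σzᵢ/Kᵢ = 0.5108.
Since Σzᵢ/Kᵢ < 1 the mixture is above its dew point — single vapor phase.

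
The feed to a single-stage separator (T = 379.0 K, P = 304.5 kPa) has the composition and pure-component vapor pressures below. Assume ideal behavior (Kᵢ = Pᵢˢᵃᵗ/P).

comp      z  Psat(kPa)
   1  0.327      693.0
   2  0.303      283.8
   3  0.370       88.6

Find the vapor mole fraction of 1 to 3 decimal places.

Raoult's law: Kᵢ = Pᵢˢᵃᵗ/P = Pᵢˢᵃᵗ/304.5.
  K_1 = 693.0/304.5 = 2.27586, K_2 = 283.8/304.5 = 0.93202, K_3 = 88.6/304.5 = 0.29097
Iterate (Newton) starting at ψ = 0.5:
  ψ = 0.500: g = -0.1730, g' = -0.646 → ψ = 0.232
  ψ = 0.232: g = -0.0132, g' = -0.585 → ψ = 0.210
Converged at ψ = 0.210.
Compositions from xᵢ = zᵢ/(1+ψ(Kᵢ−1)), yᵢ = Kᵢxᵢ:
  1: x = 0.258, y = 0.587
  2: x = 0.307, y = 0.286
  3: x = 0.435, y = 0.126

y_1 = 0.587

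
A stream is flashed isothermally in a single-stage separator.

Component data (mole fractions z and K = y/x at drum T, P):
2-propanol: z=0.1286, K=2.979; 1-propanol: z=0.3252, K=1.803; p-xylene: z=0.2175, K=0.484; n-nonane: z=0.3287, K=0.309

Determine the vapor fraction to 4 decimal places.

Rachford–Rice: g(ψ) = Σ zᵢ(Kᵢ−1)/(1+ψ(Kᵢ−1)) = 0.
Check two-phase: ΣzᵢKᵢ = 1.1763 > 1 and Σzᵢ/Kᵢ = 1.7367 > 1, so g(0) = 0.1763 > 0 and g(1) = -0.7367 < 0.
Iterate (Newton) starting at ψ = 0.5:
  ψ = 0.5000: g = -0.18404, g' = -0.7056 → ψ = 0.2392
  ψ = 0.2392: g = -0.00833, g' = -0.6802 → ψ = 0.2269
  ψ = 0.2269: g = 0.00003, g' = -0.6849 → ψ = 0.2270
Converged at ψ = 0.2270.

ψ = 0.2270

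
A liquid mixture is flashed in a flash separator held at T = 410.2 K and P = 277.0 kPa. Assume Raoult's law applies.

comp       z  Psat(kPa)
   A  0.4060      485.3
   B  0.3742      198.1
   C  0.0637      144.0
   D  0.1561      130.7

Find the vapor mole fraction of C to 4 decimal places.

y_C = 0.0386

Raoult's law: Kᵢ = Pᵢˢᵃᵗ/P = Pᵢˢᵃᵗ/277.0.
  K_A = 485.3/277.0 = 1.751986, K_B = 198.1/277.0 = 0.715162, K_C = 144.0/277.0 = 0.519856, K_D = 130.7/277.0 = 0.471841
Material balance + equilibrium reduce to Σ zᵢ(Kᵢ−1)/(1+ψ(Kᵢ−1)) = 0.
g(0) = ΣzᵢKᵢ − 1 = 0.0857 and g(1) = 1 − Σzᵢ/Kᵢ = -0.2083, so a root lies in (0, 1).
Iterate (Newton) starting at ψ = 0.5:
  ψ = 0.5000: g = -0.05468, g' = -0.2684 → ψ = 0.2962
  ψ = 0.2962: g = -0.00012, g' = -0.2709 → ψ = 0.2958
Converged at ψ = 0.2958.
Compositions from xᵢ = zᵢ/(1+ψ(Kᵢ−1)), yᵢ = Kᵢxᵢ:
  A: x = 0.3321, y = 0.5819
  B: x = 0.4086, y = 0.2922
  C: x = 0.0742, y = 0.0386
  D: x = 0.1850, y = 0.0873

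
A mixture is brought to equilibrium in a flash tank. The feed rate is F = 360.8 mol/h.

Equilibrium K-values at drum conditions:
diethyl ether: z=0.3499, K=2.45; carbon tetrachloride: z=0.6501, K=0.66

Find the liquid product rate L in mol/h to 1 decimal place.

L = 151.3 mol/h

Let ψ = V/F and solve Σ zᵢ(Kᵢ−1)/(1+ψ(Kᵢ−1)) = 0.
Check two-phase: ΣzᵢKᵢ = 1.2863 > 1 and Σzᵢ/Kᵢ = 1.1278 > 1, so g(0) = 0.2863 > 0 and g(1) = -0.1278 < 0.
Iterate (Newton) starting at ψ = 0.42:
  ψ = 0.4200: g = 0.05747, g' = -0.3864 → ψ = 0.5687
  ψ = 0.5687: g = 0.00404, g' = -0.3365 → ψ = 0.5807
  ψ = 0.5807: g = 0.00002, g' = -0.3335 → ψ = 0.5808
Converged at ψ = 0.5808.
Then V = ψ·F = 0.5808·360.8 = 209.5 mol/h and L = F − V = 151.3 mol/h.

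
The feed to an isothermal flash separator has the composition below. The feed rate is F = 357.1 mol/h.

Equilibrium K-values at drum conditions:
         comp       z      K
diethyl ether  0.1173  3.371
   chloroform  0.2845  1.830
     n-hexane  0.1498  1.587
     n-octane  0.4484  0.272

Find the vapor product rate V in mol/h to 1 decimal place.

V = 111.1 mol/h

Let ψ = V/F and solve Σ zᵢ(Kᵢ−1)/(1+ψ(Kᵢ−1)) = 0.
Check two-phase: ΣzᵢKᵢ = 1.2758 > 1 and Σzᵢ/Kᵢ = 1.9332 > 1, so g(0) = 0.2758 > 0 and g(1) = -0.9332 < 0.
Newton iteration, ψ⁰ = 0.47:
  ψ = 0.4700: g = -0.12590, g' = -0.8298 → ψ = 0.3183
  ψ = 0.3183: g = -0.00550, g' = -0.7761 → ψ = 0.3112
Converged at ψ = 0.3112.
Then V = ψ·F = 0.3112·357.1 = 111.1 mol/h and L = F − V = 246.0 mol/h.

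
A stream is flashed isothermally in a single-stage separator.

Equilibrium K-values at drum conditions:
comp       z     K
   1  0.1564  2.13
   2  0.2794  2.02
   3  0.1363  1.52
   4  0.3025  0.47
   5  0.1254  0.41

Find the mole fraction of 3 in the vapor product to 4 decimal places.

y_3 = 0.1597

Material balance + equilibrium reduce to Σ zᵢ(Kᵢ−1)/(1+ψ(Kᵢ−1)) = 0.
Feasibility: ΣzᵢKᵢ = 1.2983, Σzᵢ/Kᵢ = 1.2509 — both > 1, two phases present.
Newton–Raphson from ψ = 0.61:
  ψ = 0.6100: g = -0.01840, g' = -0.4938 → ψ = 0.5727
  ψ = 0.5727: g = -0.00015, g' = -0.4861 → ψ = 0.5724
Converged at ψ = 0.5724.
Compositions from xᵢ = zᵢ/(1+ψ(Kᵢ−1)), yᵢ = Kᵢxᵢ:
  1: x = 0.0950, y = 0.2023
  2: x = 0.1764, y = 0.3563
  3: x = 0.1050, y = 0.1597
  4: x = 0.4342, y = 0.2041
  5: x = 0.1893, y = 0.0776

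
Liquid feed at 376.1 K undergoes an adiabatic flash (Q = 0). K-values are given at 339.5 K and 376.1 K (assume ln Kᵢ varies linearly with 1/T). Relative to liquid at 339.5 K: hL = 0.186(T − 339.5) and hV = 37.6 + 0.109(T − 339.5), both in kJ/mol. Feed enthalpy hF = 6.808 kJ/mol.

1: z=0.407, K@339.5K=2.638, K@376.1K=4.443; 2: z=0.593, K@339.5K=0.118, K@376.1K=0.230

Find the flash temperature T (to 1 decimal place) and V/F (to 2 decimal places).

T = 345.3 K, V/F = 0.15

Adiabatic flash: solve Rachford–Rice at each trial T, then check hF = ψ·hV(T) + (1−ψ)·hL(T).
  T = 339.5 K: K = (2.638, 0.118), RR gives ψ = 0.099, H_out = 3.738 kJ/mol
  T = 376.1 K: K = (4.443, 0.230), RR gives ψ = 0.356, H_out = 19.202 kJ/mol
  T = 357.8 K: K = (3.469, 0.168), RR gives ψ = 0.249, H_out = 12.408 kJ/mol
  T = 348.6 K: K = (3.034, 0.141), RR gives ψ = 0.182, H_out = 8.420 kJ/mol
  T = 344.1 K: K = (2.834, 0.129), RR gives ψ = 0.144, H_out = 6.222 kJ/mol
  T = 346.4 K: K = (2.935, 0.135), RR gives ψ = 0.164, H_out = 7.371 kJ/mol
Linear interpolation between T = 344.1 (H_out = 6.222) and T = 346.4 (H_out = 7.371) on hF = 6.808 gives T ≈ 345.3 K, at which ψ = 0.15.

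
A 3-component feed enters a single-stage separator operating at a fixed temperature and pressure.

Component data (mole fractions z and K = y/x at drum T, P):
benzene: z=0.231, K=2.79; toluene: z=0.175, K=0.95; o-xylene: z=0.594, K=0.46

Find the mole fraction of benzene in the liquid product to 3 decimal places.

Let ψ = V/F and solve Σ zᵢ(Kᵢ−1)/(1+ψ(Kᵢ−1)) = 0.
Feasibility: ΣzᵢKᵢ = 1.084, Σzᵢ/Kᵢ = 1.558 — both > 1, two phases present.
Newton iteration, ψ⁰ = 0.62:
  ψ = 0.620: g = -0.2952, g' = -0.558 → ψ = 0.091
  ψ = 0.091: g = 0.0094, g' = -0.739 → ψ = 0.104
Converged at ψ = 0.104.
Compositions from xᵢ = zᵢ/(1+ψ(Kᵢ−1)), yᵢ = Kᵢxᵢ:
  benzene: x = 0.195, y = 0.543
  toluene: x = 0.176, y = 0.167
  o-xylene: x = 0.629, y = 0.289

x_benzene = 0.195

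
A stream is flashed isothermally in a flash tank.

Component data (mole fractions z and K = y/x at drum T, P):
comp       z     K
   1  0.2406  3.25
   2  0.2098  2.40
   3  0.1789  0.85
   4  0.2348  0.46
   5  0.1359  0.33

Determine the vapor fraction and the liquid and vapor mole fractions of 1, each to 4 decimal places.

ψ = 0.6310, x_1 = 0.0994, y_1 = 0.3232

Rachford–Rice: g(ψ) = Σ zᵢ(Kᵢ−1)/(1+ψ(Kᵢ−1)) = 0.
Check two-phase: ΣzᵢKᵢ = 1.5904 > 1 and Σzᵢ/Kᵢ = 1.2942 > 1, so g(0) = 0.5904 > 0 and g(1) = -0.2942 < 0.
Newton–Raphson from ψ = 0.62:
  ψ = 0.6200: g = 0.00732, g' = -0.6683 → ψ = 0.6310
Converged at ψ = 0.6310.
Compositions from xᵢ = zᵢ/(1+ψ(Kᵢ−1)), yᵢ = Kᵢxᵢ:
  1: x = 0.0994, y = 0.3232
  2: x = 0.1114, y = 0.2674
  3: x = 0.1976, y = 0.1680
  4: x = 0.3561, y = 0.1638
  5: x = 0.2354, y = 0.0777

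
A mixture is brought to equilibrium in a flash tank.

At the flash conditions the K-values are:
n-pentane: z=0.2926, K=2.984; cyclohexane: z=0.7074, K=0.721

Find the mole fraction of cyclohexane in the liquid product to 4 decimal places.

x_cyclohexane = 0.8767

Rachford–Rice: g(V/F) = Σ zᵢ(Kᵢ−1)/(1+V/F(Kᵢ−1)) = 0.
Check two-phase: ΣzᵢKᵢ = 1.3832 > 1 and Σzᵢ/Kᵢ = 1.0792 > 1, so g(0) = 0.3832 > 0 and g(1) = -0.0792 < 0.
Binary case is linear: z₁(K₁−1)(1+V/F(K₂−1)) + z₂(K₂−1)(1+V/F(K₁−1)) = 0
⇒ V/F = [z₁(K₁−1)+z₂(K₂−1)] / [−(K₁−1)(K₂−1)] = 0.38315/0.55354 = 0.6922
Compositions from xᵢ = zᵢ/(1+V/F(Kᵢ−1)), yᵢ = Kᵢxᵢ:
  n-pentane: x = 0.1233, y = 0.3679
  cyclohexane: x = 0.8767, y = 0.6321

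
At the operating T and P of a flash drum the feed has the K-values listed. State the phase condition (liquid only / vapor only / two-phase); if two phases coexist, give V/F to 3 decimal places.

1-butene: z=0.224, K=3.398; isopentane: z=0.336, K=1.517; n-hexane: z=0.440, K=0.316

ΣzᵢKᵢ = 1.410; Σzᵢ/Kᵢ = 1.680.
Both exceed 1, so a two-phase solution exists.
Let ψ = V/F and solve Σ zᵢ(Kᵢ−1)/(1+ψ(Kᵢ−1)) = 0.
Iterate (Newton) starting at ψ = 0.53:
  ψ = 0.530: g = -0.0992, g' = -0.812 → ψ = 0.408
  ψ = 0.408: g = -0.0023, g' = -0.786 → ψ = 0.405
Converged at ψ = 0.405.

two-phase, V/F = 0.405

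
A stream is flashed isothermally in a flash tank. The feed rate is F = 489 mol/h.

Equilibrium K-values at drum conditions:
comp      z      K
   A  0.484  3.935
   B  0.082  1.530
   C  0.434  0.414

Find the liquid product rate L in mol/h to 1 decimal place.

Let ψ = V/F and solve Σ zᵢ(Kᵢ−1)/(1+ψ(Kᵢ−1)) = 0.
Feasibility: ΣzᵢKᵢ = 2.210, Σzᵢ/Kᵢ = 1.225 — both > 1, two phases present.
Newton–Raphson from ψ = 0.5:
  ψ = 0.500: g = 0.2503, g' = -0.997 → ψ = 0.751
  ψ = 0.751: g = 0.0202, g' = -0.893 → ψ = 0.774
Converged at ψ = 0.774.
Then V = ψ·F = 0.7735·489 = 378.3 mol/h and L = F − V = 110.7 mol/h.

L = 110.7 mol/h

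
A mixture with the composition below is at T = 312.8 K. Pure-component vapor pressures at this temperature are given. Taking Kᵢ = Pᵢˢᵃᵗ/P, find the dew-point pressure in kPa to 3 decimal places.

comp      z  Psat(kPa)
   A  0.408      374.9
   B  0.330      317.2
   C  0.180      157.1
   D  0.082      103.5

At the dew point ψ → 1, so Σzᵢ/Kᵢ = 1 with Kᵢ = Pᵢˢᵃᵗ/P ⇒ 1/P = Σzᵢ/Pᵢˢᵃᵗ.
1/P = 0.408/374.9 + 0.330/317.2 + 0.180/157.1 + 0.082/103.5 = 0.004067 ⇒ P = 245.901 kPa

Pdew = 245.901 kPa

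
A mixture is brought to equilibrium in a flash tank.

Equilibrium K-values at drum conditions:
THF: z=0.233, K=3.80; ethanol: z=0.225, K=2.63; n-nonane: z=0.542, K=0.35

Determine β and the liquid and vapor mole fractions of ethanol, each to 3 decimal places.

Material balance + equilibrium reduce to Σ zᵢ(Kᵢ−1)/(1+β(Kᵢ−1)) = 0.
g(0) = ΣzᵢKᵢ − 1 = 0.667 and g(1) = 1 − Σzᵢ/Kᵢ = -0.695, so a root lies in (0, 1).
Newton–Raphson from β = 0.34:
  β = 0.340: g = 0.1179, g' = -1.104 → β = 0.447
  β = 0.447: g = 0.0055, g' = -1.015 → β = 0.452
Converged at β = 0.452.
Compositions from xᵢ = zᵢ/(1+β(Kᵢ−1)), yᵢ = Kᵢxᵢ:
  THF: x = 0.103, y = 0.391
  ethanol: x = 0.130, y = 0.341
  n-nonane: x = 0.768, y = 0.269

β = 0.452, x_ethanol = 0.130, y_ethanol = 0.341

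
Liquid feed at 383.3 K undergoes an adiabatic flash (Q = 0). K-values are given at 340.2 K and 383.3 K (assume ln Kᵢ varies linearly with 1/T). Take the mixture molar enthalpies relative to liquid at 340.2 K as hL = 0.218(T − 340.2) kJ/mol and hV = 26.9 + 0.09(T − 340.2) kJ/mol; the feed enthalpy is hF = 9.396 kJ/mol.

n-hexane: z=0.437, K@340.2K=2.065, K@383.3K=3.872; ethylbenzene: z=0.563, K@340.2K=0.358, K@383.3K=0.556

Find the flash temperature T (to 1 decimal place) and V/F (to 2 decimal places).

T = 348.0 K, V/F = 0.30

Adiabatic flash: solve Rachford–Rice at each trial T, then check hF = ψ·hV(T) + (1−ψ)·hL(T).
  T = 340.2 K: K = (2.065, 0.358), RR gives ψ = 0.152, H_out = 4.090 kJ/mol
  T = 383.3 K: K = (3.872, 0.556), RR gives ψ = 0.788, H_out = 26.250 kJ/mol
  T = 361.8 K: K = (2.883, 0.452), RR gives ψ = 0.499, H_out = 16.749 kJ/mol
  T = 351.0 K: K = (2.453, 0.404), RR gives ψ = 0.345, H_out = 11.169 kJ/mol
  T = 345.6 K: K = (2.253, 0.381), RR gives ψ = 0.256, H_out = 7.896 kJ/mol
  T = 348.3 K: K = (2.352, 0.392), RR gives ψ = 0.302, H_out = 9.587 kJ/mol
  T = 347.0 K: K = (2.304, 0.387), RR gives ψ = 0.281, H_out = 8.787 kJ/mol
Linear interpolation between T = 347.0 (H_out = 8.787) and T = 348.3 (H_out = 9.587) on hF = 9.396 gives T ≈ 348.0 K, at which ψ = 0.30.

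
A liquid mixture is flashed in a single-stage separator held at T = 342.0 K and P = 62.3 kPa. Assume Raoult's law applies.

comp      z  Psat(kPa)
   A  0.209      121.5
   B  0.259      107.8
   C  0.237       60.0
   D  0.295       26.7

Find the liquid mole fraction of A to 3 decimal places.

x_A = 0.135

Raoult's law: Kᵢ = Pᵢˢᵃᵗ/P = Pᵢˢᵃᵗ/62.3.
  K_A = 121.5/62.3 = 1.95024, K_B = 107.8/62.3 = 1.73034, K_C = 60.0/62.3 = 0.96308, K_D = 26.7/62.3 = 0.42857
Rachford–Rice: g(V/F) = Σ zᵢ(Kᵢ−1)/(1+V/F(Kᵢ−1)) = 0.
Feasibility: ΣzᵢKᵢ = 1.210, Σzᵢ/Kᵢ = 1.191 — both > 1, two phases present.
Iterate (Newton) starting at V/F = 0.36:
  V/F = 0.360: g = 0.0767, g' = -0.344 → V/F = 0.583
  V/F = 0.583: g = -0.0011, g' = -0.363 → V/F = 0.580
Converged at V/F = 0.580.
Compositions from xᵢ = zᵢ/(1+V/F(Kᵢ−1)), yᵢ = Kᵢxᵢ:
  A: x = 0.135, y = 0.263
  B: x = 0.182, y = 0.315
  C: x = 0.242, y = 0.233
  D: x = 0.441, y = 0.189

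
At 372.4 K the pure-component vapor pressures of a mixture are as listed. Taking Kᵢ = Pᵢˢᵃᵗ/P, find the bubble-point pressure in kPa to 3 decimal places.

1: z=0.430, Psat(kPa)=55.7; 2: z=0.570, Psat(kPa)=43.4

Pbub = 48.689 kPa

At the bubble point ψ → 0, so ΣzᵢKᵢ = 1 with Kᵢ = Pᵢˢᵃᵗ/P ⇒ P = ΣzᵢPᵢˢᵃᵗ.
P = 0.430·55.7 + 0.570·43.4 = 48.689 kPa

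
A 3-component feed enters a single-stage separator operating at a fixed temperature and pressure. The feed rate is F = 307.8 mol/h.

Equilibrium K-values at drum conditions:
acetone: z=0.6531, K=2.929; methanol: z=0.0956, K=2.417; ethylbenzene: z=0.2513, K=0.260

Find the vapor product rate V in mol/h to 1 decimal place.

V = 269.7 mol/h

Rachford–Rice: g(ψ) = Σ zᵢ(Kᵢ−1)/(1+ψ(Kᵢ−1)) = 0.
g(0) = ΣzᵢKᵢ − 1 = 1.2093 and g(1) = 1 − Σzᵢ/Kᵢ = -0.2291, so a root lies in (0, 1).
Newton iteration, ψ⁰ = 0.32:
  ψ = 0.3200: g = 0.62852, g' = -1.2562 → ψ = 0.8203
  ψ = 0.8203: g = 0.07727, g' = -1.2966 → ψ = 0.8799
  ψ = 0.8799: g = -0.00570, g' = -1.5027 → ψ = 0.8761
Converged at ψ = 0.8761.
Then V = ψ·F = 0.8761·307.8 = 269.7 mol/h and L = F − V = 38.1 mol/h.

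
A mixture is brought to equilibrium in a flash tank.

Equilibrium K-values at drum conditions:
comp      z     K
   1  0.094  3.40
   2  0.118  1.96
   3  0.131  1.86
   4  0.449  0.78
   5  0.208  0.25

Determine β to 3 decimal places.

Material balance + equilibrium reduce to Σ zᵢ(Kᵢ−1)/(1+β(Kᵢ−1)) = 0.
Check two-phase: ΣzᵢKᵢ = 1.197 > 1 and Σzᵢ/Kᵢ = 1.566 > 1, so g(0) = 0.197 > 0 and g(1) = -0.566 < 0.
Newton–Raphson from β = 0.5:
  β = 0.500: g = -0.1027, g' = -0.536 → β = 0.308
  β = 0.308: g = -0.0028, g' = -0.527 → β = 0.303
Converged at β = 0.303.

β = 0.303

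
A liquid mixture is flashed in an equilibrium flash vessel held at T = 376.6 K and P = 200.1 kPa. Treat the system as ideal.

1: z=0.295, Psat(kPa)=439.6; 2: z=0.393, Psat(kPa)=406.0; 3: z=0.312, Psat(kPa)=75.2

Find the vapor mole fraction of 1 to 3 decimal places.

Raoult's law: Kᵢ = Pᵢˢᵃᵗ/P = Pᵢˢᵃᵗ/200.1.
  K_1 = 439.6/200.1 = 2.19690, K_2 = 406.0/200.1 = 2.02899, K_3 = 75.2/200.1 = 0.37581
Let ψ = V/F and solve Σ zᵢ(Kᵢ−1)/(1+ψ(Kᵢ−1)) = 0.
Check two-phase: ΣzᵢKᵢ = 1.563 > 1 and Σzᵢ/Kᵢ = 1.158 > 1, so g(0) = 0.563 > 0 and g(1) = -0.158 < 0.
Newton iteration, ψ⁰ = 0.5:
  ψ = 0.500: g = 0.2048, g' = -0.604 → ψ = 0.839
  ψ = 0.839: g = -0.0159, g' = -0.761 → ψ = 0.818
Converged at ψ = 0.818.
Compositions from xᵢ = zᵢ/(1+ψ(Kᵢ−1)), yᵢ = Kᵢxᵢ:
  1: x = 0.149, y = 0.327
  2: x = 0.213, y = 0.433
  3: x = 0.638, y = 0.240

y_1 = 0.327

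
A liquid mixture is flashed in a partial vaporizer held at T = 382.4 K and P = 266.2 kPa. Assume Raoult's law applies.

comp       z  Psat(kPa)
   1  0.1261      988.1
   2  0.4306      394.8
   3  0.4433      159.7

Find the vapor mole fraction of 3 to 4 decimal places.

y_3 = 0.3889

Raoult's law: Kᵢ = Pᵢˢᵃᵗ/P = Pᵢˢᵃᵗ/266.2.
  K_1 = 988.1/266.2 = 3.711871, K_2 = 394.8/266.2 = 1.483095, K_3 = 159.7/266.2 = 0.599925
Material balance + equilibrium reduce to Σ zᵢ(Kᵢ−1)/(1+ψ(Kᵢ−1)) = 0.
Feasibility: ΣzᵢKᵢ = 1.3726, Σzᵢ/Kᵢ = 1.0632 — both > 1, two phases present.
Newton–Raphson from ψ = 0.5:
  ψ = 0.5000: g = 0.09100, g' = -0.3432 → ψ = 0.7652
  ψ = 0.7652: g = 0.00748, g' = -0.2990 → ψ = 0.7902
Converged at ψ = 0.7902.
Compositions from xᵢ = zᵢ/(1+ψ(Kᵢ−1)), yᵢ = Kᵢxᵢ:
  1: x = 0.0401, y = 0.1489
  2: x = 0.3116, y = 0.4622
  3: x = 0.6482, y = 0.3889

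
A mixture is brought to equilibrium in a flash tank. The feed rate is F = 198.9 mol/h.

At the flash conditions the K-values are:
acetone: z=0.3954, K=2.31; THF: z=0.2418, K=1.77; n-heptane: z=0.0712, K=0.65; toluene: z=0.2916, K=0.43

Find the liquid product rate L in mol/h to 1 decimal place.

Rachford–Rice: g(β) = Σ zᵢ(Kᵢ−1)/(1+β(Kᵢ−1)) = 0.
Feasibility: ΣzᵢKᵢ = 1.5130, Σzᵢ/Kᵢ = 1.0955 — both > 1, two phases present.
Newton iteration, β⁰ = 0.5:
  β = 0.5000: g = 0.18474, g' = -0.5206 → β = 0.8548
  β = 0.8548: g = -0.00310, g' = -0.5813 → β = 0.8495
Converged at β = 0.8495.
Then V = β·F = 0.8495·198.9 = 169.0 mol/h and L = F − V = 29.9 mol/h.

L = 29.9 mol/h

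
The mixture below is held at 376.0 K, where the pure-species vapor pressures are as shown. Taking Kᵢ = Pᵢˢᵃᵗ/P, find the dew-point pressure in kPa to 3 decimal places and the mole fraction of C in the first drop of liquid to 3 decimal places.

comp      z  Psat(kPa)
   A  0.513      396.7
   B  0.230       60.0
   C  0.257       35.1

Pdew = 80.331 kPa, x_C = 0.588

At the dew point ψ → 1, so Σzᵢ/Kᵢ = 1 with Kᵢ = Pᵢˢᵃᵗ/P ⇒ 1/P = Σzᵢ/Pᵢˢᵃᵗ.
1/P = 0.513/396.7 + 0.230/60.0 + 0.257/35.1 = 0.012448 ⇒ P = 80.331 kPa
xᵢ = zᵢP/Pᵢˢᵃᵗ ⇒ x_C = 0.257·80.331/35.1 = 0.588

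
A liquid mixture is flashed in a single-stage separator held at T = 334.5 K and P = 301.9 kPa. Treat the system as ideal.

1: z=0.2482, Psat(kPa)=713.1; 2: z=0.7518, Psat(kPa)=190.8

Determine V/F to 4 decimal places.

V/F = 0.1225

Raoult's law: Kᵢ = Pᵢˢᵃᵗ/P = Pᵢˢᵃᵗ/301.9.
  K_1 = 713.1/301.9 = 2.362040, K_2 = 190.8/301.9 = 0.631997
Material balance + equilibrium reduce to Σ zᵢ(Kᵢ−1)/(1+V/F(Kᵢ−1)) = 0.
Feasibility: ΣzᵢKᵢ = 1.0614, Σzᵢ/Kᵢ = 1.2946 — both > 1, two phases present.
Binary case is linear: z₁(K₁−1)(1+V/F(K₂−1)) + z₂(K₂−1)(1+V/F(K₁−1)) = 0
⇒ V/F = [z₁(K₁−1)+z₂(K₂−1)] / [−(K₁−1)(K₂−1)] = 0.06139/0.50123 = 0.1225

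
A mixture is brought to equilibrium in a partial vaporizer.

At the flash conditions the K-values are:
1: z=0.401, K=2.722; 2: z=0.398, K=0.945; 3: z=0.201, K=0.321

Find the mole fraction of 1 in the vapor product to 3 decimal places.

Newton–Raphson from β = 0.5:
  β = 0.500: g = 0.1419, g' = -0.557 → β = 0.755
  β = 0.755: g = -0.0025, g' = -0.616 → β = 0.751
Converged at β = 0.751.
Compositions from xᵢ = zᵢ/(1+β(Kᵢ−1)), yᵢ = Kᵢxᵢ:
  1: x = 0.175, y = 0.476
  2: x = 0.415, y = 0.392
  3: x = 0.410, y = 0.132

y_1 = 0.476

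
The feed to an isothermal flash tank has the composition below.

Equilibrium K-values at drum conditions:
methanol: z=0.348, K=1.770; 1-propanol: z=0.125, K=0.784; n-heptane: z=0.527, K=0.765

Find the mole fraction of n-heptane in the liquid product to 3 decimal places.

Iterate (Newton) starting at V/F = 0.5:
  V/F = 0.500: g = 0.0229, g' = -0.152 → V/F = 0.650
  V/F = 0.650: g = 0.0010, g' = -0.140 → V/F = 0.657
Converged at V/F = 0.657.
Compositions from xᵢ = zᵢ/(1+V/F(Kᵢ−1)), yᵢ = Kᵢxᵢ:
  methanol: x = 0.231, y = 0.409
  1-propanol: x = 0.146, y = 0.114
  n-heptane: x = 0.623, y = 0.477

x_n-heptane = 0.623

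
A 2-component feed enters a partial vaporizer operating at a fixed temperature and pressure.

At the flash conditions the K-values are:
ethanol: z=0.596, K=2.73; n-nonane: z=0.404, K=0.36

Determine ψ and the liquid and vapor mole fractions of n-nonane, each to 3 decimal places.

ψ = 0.698, x_n-nonane = 0.730, y_n-nonane = 0.263

Let ψ = V/F and solve Σ zᵢ(Kᵢ−1)/(1+ψ(Kᵢ−1)) = 0.
Feasibility: ΣzᵢKᵢ = 1.773, Σzᵢ/Kᵢ = 1.341 — both > 1, two phases present.
Newton–Raphson from ψ = 0.5:
  ψ = 0.500: g = 0.1726, g' = -0.871 → ψ = 0.698
Converged at ψ = 0.698.
Compositions from xᵢ = zᵢ/(1+ψ(Kᵢ−1)), yᵢ = Kᵢxᵢ:
  ethanol: x = 0.270, y = 0.737
  n-nonane: x = 0.730, y = 0.263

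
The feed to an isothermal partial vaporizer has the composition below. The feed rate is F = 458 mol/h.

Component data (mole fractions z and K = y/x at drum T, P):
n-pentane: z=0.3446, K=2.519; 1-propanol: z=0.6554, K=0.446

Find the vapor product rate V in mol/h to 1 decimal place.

Binary case is linear: z₁(K₁−1)(1+ψ(K₂−1)) + z₂(K₂−1)(1+ψ(K₁−1)) = 0
⇒ ψ = [z₁(K₁−1)+z₂(K₂−1)] / [−(K₁−1)(K₂−1)] = 0.16036/0.84153 = 0.1906
Then V = ψ·F = 0.1906·458 = 87.3 mol/h and L = F − V = 370.7 mol/h.

V = 87.3 mol/h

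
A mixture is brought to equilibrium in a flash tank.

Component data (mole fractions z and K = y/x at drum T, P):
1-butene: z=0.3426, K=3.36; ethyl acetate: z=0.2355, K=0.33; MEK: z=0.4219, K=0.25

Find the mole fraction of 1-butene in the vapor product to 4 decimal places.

y_1-butene = 0.7869

Newton iteration, ψ⁰ = 0.5:
  ψ = 0.5000: g = -0.37266, g' = -1.2481 → ψ = 0.2014
  ψ = 0.2014: g = -0.00710, g' = -1.3472 → ψ = 0.1961
  ψ = 0.1961: g = 0.00003, g' = -1.3580 → ψ = 0.1962
Converged at ψ = 0.1962.
Compositions from xᵢ = zᵢ/(1+ψ(Kᵢ−1)), yᵢ = Kᵢxᵢ:
  1-butene: x = 0.2342, y = 0.7869
  ethyl acetate: x = 0.2711, y = 0.0895
  MEK: x = 0.4947, y = 0.1237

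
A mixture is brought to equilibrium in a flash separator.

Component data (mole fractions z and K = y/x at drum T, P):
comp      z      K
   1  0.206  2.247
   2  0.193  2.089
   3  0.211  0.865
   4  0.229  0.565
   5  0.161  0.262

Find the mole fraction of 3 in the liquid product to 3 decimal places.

x_3 = 0.223

Material balance + equilibrium reduce to Σ zᵢ(Kᵢ−1)/(1+ψ(Kᵢ−1)) = 0.
Check two-phase: ΣzᵢKᵢ = 1.220 > 1 and Σzᵢ/Kᵢ = 1.448 > 1, so g(0) = 0.220 > 0 and g(1) = -0.448 < 0.
Newton–Raphson from ψ = 0.5:
  ψ = 0.500: g = -0.0518, g' = -0.513 → ψ = 0.399
  ψ = 0.399: g = -0.0010, g' = -0.498 → ψ = 0.397
Converged at ψ = 0.397.
Compositions from xᵢ = zᵢ/(1+ψ(Kᵢ−1)), yᵢ = Kᵢxᵢ:
  1: x = 0.138, y = 0.310
  2: x = 0.135, y = 0.281
  3: x = 0.223, y = 0.193
  4: x = 0.277, y = 0.156
  5: x = 0.228, y = 0.060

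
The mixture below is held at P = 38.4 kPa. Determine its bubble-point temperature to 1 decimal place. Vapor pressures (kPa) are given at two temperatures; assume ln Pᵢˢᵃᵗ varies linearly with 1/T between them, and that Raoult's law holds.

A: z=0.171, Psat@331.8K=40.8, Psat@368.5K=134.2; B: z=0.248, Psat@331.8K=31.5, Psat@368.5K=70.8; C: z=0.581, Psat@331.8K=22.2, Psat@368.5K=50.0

Bubble-point temperature: ΣzᵢPᵢˢᵃᵗ(T) = P. Interpolate ln Pᵢˢᵃᵗ = aᵢ + bᵢ/T.
  T = 331.8 K: ΣzᵢPᵢˢᵃᵗ = 27.69 kPa
  T = 368.5 K: ΣzᵢPᵢˢᵃᵗ = 69.56 kPa
  T = 350.1 K: ΣzᵢPᵢˢᵃᵗ = 44.73 kPa
  T = 341.0 K: ΣzᵢPᵢˢᵃᵗ = 35.43 kPa
  T = 345.6 K: ΣzᵢPᵢˢᵃᵗ = 39.92 kPa
  T = 343.3 K: ΣzᵢPᵢˢᵃᵗ = 37.62 kPa
Interpolating between 343.3 K and 345.6 K gives T ≈ 344.1 K.

T = 344.1 K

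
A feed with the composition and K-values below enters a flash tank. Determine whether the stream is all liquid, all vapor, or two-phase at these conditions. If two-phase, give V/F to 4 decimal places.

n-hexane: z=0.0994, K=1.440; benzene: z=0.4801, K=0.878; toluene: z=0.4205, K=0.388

ΣzᵢKᵢ = 0.7278; Σzᵢ/Kᵢ = 1.6996.
Since ΣzᵢKᵢ < 1 the mixture is below its bubble point — single liquid phase.

all liquid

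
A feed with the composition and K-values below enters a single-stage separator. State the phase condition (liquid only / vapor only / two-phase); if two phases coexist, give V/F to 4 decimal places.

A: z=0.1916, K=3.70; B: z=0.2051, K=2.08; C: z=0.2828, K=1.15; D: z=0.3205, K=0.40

ΣzᵢKᵢ = 1.5889; Σzᵢ/Kᵢ = 1.1976.
Both exceed 1, so a two-phase solution exists.
Rachford–Rice: g(ψ) = Σ zᵢ(Kᵢ−1)/(1+ψ(Kᵢ−1)) = 0.
Newton–Raphson from ψ = 0.33:
  ψ = 0.3300: g = 0.23752, g' = -0.7058 → ψ = 0.6665
  ψ = 0.6665: g = 0.03169, g' = -0.5848 → ψ = 0.7207
  ψ = 0.7207: g = -0.00037, g' = -0.5999 → ψ = 0.7201
Converged at ψ = 0.7201.

two-phase, V/F = 0.7201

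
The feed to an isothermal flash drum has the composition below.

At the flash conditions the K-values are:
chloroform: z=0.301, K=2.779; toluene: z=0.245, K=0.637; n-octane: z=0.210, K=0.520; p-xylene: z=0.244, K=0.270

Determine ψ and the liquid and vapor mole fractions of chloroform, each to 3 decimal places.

ψ = 0.174, x_chloroform = 0.230, y_chloroform = 0.639

Rachford–Rice: g(ψ) = Σ zᵢ(Kᵢ−1)/(1+ψ(Kᵢ−1)) = 0.
Check two-phase: ΣzᵢKᵢ = 1.168 > 1 and Σzᵢ/Kᵢ = 1.800 > 1, so g(0) = 0.168 > 0 and g(1) = -0.800 < 0.
Newton–Raphson from ψ = 0.5:
  ψ = 0.500: g = -0.2384, g' = -0.721 → ψ = 0.169
  ψ = 0.169: g = 0.0037, g' = -0.826 → ψ = 0.174
Converged at ψ = 0.174.
Compositions from xᵢ = zᵢ/(1+ψ(Kᵢ−1)), yᵢ = Kᵢxᵢ:
  chloroform: x = 0.230, y = 0.639
  toluene: x = 0.262, y = 0.167
  n-octane: x = 0.229, y = 0.119
  p-xylene: x = 0.279, y = 0.075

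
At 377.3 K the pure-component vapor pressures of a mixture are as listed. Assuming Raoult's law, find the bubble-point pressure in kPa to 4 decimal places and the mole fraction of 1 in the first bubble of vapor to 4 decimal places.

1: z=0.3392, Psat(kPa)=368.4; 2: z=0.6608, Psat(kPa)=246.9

Pbub = 288.1128 kPa, y_1 = 0.4337

At the bubble point ψ → 0, so ΣzᵢKᵢ = 1 with Kᵢ = Pᵢˢᵃᵗ/P ⇒ P = ΣzᵢPᵢˢᵃᵗ.
P = 0.3392·368.4 + 0.6608·246.9 = 288.1128 kPa
yᵢ = zᵢPᵢˢᵃᵗ/P ⇒ y_1 = 0.3392·368.4/288.1128 = 0.4337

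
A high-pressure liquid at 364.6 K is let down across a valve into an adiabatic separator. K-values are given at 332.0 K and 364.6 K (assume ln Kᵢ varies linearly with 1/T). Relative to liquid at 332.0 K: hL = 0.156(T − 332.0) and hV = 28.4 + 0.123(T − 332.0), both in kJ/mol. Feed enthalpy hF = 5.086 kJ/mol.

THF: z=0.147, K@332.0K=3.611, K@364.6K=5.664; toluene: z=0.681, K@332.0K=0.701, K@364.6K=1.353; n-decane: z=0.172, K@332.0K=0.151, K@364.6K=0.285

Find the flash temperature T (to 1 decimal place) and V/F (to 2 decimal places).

T = 338.1 K, V/F = 0.15

Adiabatic flash: solve Rachford–Rice at each trial T, then check hF = ψ·hV(T) + (1−ψ)·hL(T).
  T = 332.0 K: K = (3.611, 0.701, 0.151), RR gives ψ = 0.031, H_out = 0.869 kJ/mol
  T = 364.6 K: K = (5.664, 1.353, 0.285), RR gives ψ = 0.862, H_out = 28.651 kJ/mol
  T = 348.3 K: K = (4.570, 0.989, 0.211), RR gives ψ = 0.419, H_out = 14.209 kJ/mol
  T = 340.1 K: K = (4.071, 0.835, 0.179), RR gives ψ = 0.193, H_out = 6.681 kJ/mol
  T = 336.1 K: K = (3.840, 0.767, 0.165), RR gives ψ = 0.106, H_out = 3.648 kJ/mol
  T = 338.1 K: K = (3.954, 0.800, 0.172), RR gives ψ = 0.148, H_out = 5.117 kJ/mol
Linear interpolation between T = 336.1 (H_out = 3.648) and T = 338.1 (H_out = 5.117) on hF = 5.086 gives T ≈ 338.1 K, at which ψ = 0.15.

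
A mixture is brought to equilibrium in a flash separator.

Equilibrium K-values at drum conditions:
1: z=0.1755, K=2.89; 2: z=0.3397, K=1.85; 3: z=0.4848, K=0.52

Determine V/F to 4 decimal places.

V/F = 0.6427

Material balance + equilibrium reduce to Σ zᵢ(Kᵢ−1)/(1+V/F(Kᵢ−1)) = 0.
Feasibility: ΣzᵢKᵢ = 1.3877, Σzᵢ/Kᵢ = 1.1767 — both > 1, two phases present.
Iterate (Newton) starting at V/F = 0.5:
  V/F = 0.5000: g = 0.06698, g' = -0.4800 → V/F = 0.6395
  V/F = 0.6395: g = 0.00145, g' = -0.4641 → V/F = 0.6427
Converged at V/F = 0.6427.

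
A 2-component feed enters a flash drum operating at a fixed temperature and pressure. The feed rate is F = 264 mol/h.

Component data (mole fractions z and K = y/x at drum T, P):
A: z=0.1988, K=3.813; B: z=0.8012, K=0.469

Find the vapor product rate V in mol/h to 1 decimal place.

V = 23.6 mol/h

Rachford–Rice: g(β) = Σ zᵢ(Kᵢ−1)/(1+β(Kᵢ−1)) = 0.
Feasibility: ΣzᵢKᵢ = 1.1338, Σzᵢ/Kᵢ = 1.7605 — both > 1, two phases present.
Iterate (Newton) starting at β = 0.5:
  β = 0.5000: g = -0.34684, g' = -0.6904 → β = 0.0000
  β = 0.0000: g = 0.13379, g' = -1.7990 → β = 0.0744
  β = 0.0744: g = 0.01955, g' = -1.3207 → β = 0.0892
  β = 0.0892: g = 0.00050, g' = -1.2544 → β = 0.0896
Converged at β = 0.0896.
Then V = β·F = 0.0896·264 = 23.6 mol/h and L = F − V = 240.4 mol/h.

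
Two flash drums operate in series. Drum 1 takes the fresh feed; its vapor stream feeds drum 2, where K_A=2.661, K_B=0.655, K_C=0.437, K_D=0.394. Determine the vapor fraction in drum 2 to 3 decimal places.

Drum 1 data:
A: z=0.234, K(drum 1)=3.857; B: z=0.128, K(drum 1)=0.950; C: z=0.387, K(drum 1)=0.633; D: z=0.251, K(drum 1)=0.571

V/F (drum 2) = 0.417

Drum 1:
Rachford–Rice: g(ψ₁) = Σ zᵢ(Kᵢ−1)/(1+ψ₁(Kᵢ−1)) = 0.
Feasibility: ΣzᵢKᵢ = 1.412, Σzᵢ/Kᵢ = 1.246 — both > 1, two phases present.
Iterate (Newton) starting at ψ₁ = 0.5:
  ψ₁ = 0.500: g = -0.0423, g' = -0.477 → ψ₁ = 0.411
  ψ₁ = 0.411: g = 0.0028, g' = -0.544 → ψ₁ = 0.416
Converged at ψ₁ = 0.416.
Drum-1 compositions:
  A: x = 0.107, y = 0.412
  B: x = 0.131, y = 0.124
  C: x = 0.457, y = 0.289
  D: x = 0.306, y = 0.174
Drum-2 feed = drum-1 vapor: z₂ = (0.4121, 0.1242, 0.2892, 0.1745).
Drum 2:
Rachford–Rice: g(ψ₂) = Σ zᵢ(Kᵢ−1)/(1+ψ₂(Kᵢ−1)) = 0.
g(0) = ΣzᵢKᵢ − 1 = 0.373 and g(1) = 1 − Σzᵢ/Kᵢ = -0.449, so a root lies in (0, 1).
Newton iteration, ψ₂⁰ = 0.5:
  ψ₂ = 0.500: g = -0.0561, g' = -0.670 → ψ₂ = 0.416
  ψ₂ = 0.416: g = 0.0006, g' = -0.689 → ψ₂ = 0.417
Converged at ψ₂ = 0.417.
  A: x = 0.243, y = 0.648
  B: x = 0.145, y = 0.095
  C: x = 0.378, y = 0.165
  D: x = 0.234, y = 0.092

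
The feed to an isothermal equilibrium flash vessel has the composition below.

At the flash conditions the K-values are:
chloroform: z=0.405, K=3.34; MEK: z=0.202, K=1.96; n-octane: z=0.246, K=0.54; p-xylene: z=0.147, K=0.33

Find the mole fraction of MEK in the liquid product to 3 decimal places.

Newton–Raphson from ψ = 0.5:
  ψ = 0.500: g = 0.2727, g' = -0.793 → ψ = 0.844
  ψ = 0.844: g = 0.0141, g' = -0.796 → ψ = 0.862
  ψ = 0.862: g = -0.0001, g' = -0.812 → ψ = 0.861
Converged at ψ = 0.861.
Compositions from xᵢ = zᵢ/(1+ψ(Kᵢ−1)), yᵢ = Kᵢxᵢ:
  chloroform: x = 0.134, y = 0.449
  MEK: x = 0.111, y = 0.217
  n-octane: x = 0.407, y = 0.220
  p-xylene: x = 0.348, y = 0.115

x_MEK = 0.111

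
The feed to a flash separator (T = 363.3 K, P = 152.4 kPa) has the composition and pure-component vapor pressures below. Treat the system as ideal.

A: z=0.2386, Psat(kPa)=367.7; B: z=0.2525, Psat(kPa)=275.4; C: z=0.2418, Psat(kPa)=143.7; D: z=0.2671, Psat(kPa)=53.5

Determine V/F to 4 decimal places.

V/F = 0.6411

Raoult's law: Kᵢ = Pᵢˢᵃᵗ/P = Pᵢˢᵃᵗ/152.4.
  K_A = 367.7/152.4 = 2.412730, K_B = 275.4/152.4 = 1.807087, K_C = 143.7/152.4 = 0.942913, K_D = 53.5/152.4 = 0.351050
Rachford–Rice: g(V/F) = Σ zᵢ(Kᵢ−1)/(1+V/F(Kᵢ−1)) = 0.
g(0) = ΣzᵢKᵢ − 1 = 0.3537 and g(1) = 1 − Σzᵢ/Kᵢ = -0.2559, so a root lies in (0, 1).
Newton iteration, V/F⁰ = 0.4:
  V/F = 0.4000: g = 0.12120, g' = -0.4944 → V/F = 0.6451
  V/F = 0.6451: g = -0.00213, g' = -0.5352 → V/F = 0.6412
Converged at V/F = 0.6411.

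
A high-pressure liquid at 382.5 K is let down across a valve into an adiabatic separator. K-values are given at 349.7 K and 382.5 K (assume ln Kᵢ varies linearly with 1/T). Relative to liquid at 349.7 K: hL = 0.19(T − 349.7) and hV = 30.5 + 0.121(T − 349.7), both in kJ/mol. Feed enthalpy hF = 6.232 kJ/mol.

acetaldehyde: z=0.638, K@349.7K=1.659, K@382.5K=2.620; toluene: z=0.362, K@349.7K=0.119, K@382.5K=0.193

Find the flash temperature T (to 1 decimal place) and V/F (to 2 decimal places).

Adiabatic flash: solve Rachford–Rice at each trial T, then check hF = ψ·hV(T) + (1−ψ)·hL(T).
  T = 349.7 K: K = (1.659, 0.119), RR gives ψ = 0.175, H_out = 5.333 kJ/mol
  T = 382.5 K: K = (2.620, 0.193), RR gives ψ = 0.567, H_out = 22.246 kJ/mol
  T = 366.1 K: K = (2.106, 0.153), RR gives ψ = 0.426, H_out = 15.633 kJ/mol
  T = 357.9 K: K = (1.874, 0.135), RR gives ψ = 0.324, H_out = 11.255 kJ/mol
  T = 353.8 K: K = (1.765, 0.127), RR gives ψ = 0.257, H_out = 8.558 kJ/mol
  T = 351.8 K: K = (1.713, 0.123), RR gives ψ = 0.220, H_out = 7.064 kJ/mol
Linear interpolation between T = 349.7 (H_out = 5.333) and T = 351.8 (H_out = 7.064) on hF = 6.232 gives T ≈ 350.8 K, at which ψ = 0.20.

T = 350.8 K, V/F = 0.20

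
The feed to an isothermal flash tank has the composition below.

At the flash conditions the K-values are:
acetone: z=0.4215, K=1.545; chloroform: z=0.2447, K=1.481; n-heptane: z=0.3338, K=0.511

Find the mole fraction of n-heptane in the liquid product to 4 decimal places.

x_n-heptane = 0.5158

Rachford–Rice: g(V/F) = Σ zᵢ(Kᵢ−1)/(1+V/F(Kᵢ−1)) = 0.
Feasibility: ΣzᵢKᵢ = 1.1842, Σzᵢ/Kᵢ = 1.0913 — both > 1, two phases present.
Iterate (Newton) starting at V/F = 0.51:
  V/F = 0.5100: g = 0.05681, g' = -0.2548 → V/F = 0.7329
  V/F = 0.7329: g = -0.00324, g' = -0.2888 → V/F = 0.7217
Converged at V/F = 0.7217.
Compositions from xᵢ = zᵢ/(1+V/F(Kᵢ−1)), yᵢ = Kᵢxᵢ:
  acetone: x = 0.3025, y = 0.4674
  chloroform: x = 0.1816, y = 0.2690
  n-heptane: x = 0.5158, y = 0.2636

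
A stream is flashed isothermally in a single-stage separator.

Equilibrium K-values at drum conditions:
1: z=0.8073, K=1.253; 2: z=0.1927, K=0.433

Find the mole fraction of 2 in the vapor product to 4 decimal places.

Newton iteration, V/F⁰ = 0.5:
  V/F = 0.5000: g = 0.02882, g' = -0.1614 → V/F = 0.6786
  V/F = 0.6786: g = -0.00327, g' = -0.2013 → V/F = 0.6623
  V/F = 0.6623: g = -0.00004, g' = -0.1968 → V/F = 0.6621
Converged at V/F = 0.6621.
Compositions from xᵢ = zᵢ/(1+V/F(Kᵢ−1)), yᵢ = Kᵢxᵢ:
  1: x = 0.6915, y = 0.8664
  2: x = 0.3085, y = 0.1336

y_2 = 0.1336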